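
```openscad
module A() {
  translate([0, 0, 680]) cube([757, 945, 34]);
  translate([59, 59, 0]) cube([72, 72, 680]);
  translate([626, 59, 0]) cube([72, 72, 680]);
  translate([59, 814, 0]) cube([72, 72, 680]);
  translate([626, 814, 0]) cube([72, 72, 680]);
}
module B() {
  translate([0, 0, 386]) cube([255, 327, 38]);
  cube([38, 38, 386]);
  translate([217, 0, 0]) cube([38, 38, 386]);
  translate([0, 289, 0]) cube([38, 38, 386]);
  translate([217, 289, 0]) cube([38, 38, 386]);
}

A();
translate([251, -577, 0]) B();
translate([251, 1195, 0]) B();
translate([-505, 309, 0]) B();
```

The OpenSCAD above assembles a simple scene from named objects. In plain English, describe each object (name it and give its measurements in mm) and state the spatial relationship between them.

A is a table with a 757×945 mm rectangular top, 34 mm thick, top surface at z = 714 mm, supported by four 72×72 mm square legs, each inset 59 mm from the nearest pair of top edges, running from the floor.

B is a simple wooden stool: a rectangular seat 255 mm (x) by 327 mm (y), 38 mm thick, top face at z = 424 mm, on four square legs, each 38×38 mm in cross-section. The legs rest on z = 0, each flush with a corner of the seat.

Three stools sit around the table at the −y, +y, −x sides.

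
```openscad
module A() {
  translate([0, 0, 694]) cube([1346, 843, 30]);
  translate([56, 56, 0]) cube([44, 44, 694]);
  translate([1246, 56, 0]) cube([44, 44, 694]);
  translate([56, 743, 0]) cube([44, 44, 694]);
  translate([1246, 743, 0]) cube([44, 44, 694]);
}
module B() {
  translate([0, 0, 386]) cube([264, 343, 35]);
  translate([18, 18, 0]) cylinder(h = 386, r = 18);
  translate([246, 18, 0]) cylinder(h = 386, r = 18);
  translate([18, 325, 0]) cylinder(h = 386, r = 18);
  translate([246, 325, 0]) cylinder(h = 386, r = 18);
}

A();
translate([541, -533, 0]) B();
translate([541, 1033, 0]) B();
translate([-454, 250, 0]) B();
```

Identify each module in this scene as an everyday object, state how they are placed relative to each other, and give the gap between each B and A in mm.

A is a table. B is a stool. Three stools sit around the table at the −y, +y, −x sides. The gap between each stool and the table is 190 mm.

Each stool's nearest face is 190 mm from the table's bounding box.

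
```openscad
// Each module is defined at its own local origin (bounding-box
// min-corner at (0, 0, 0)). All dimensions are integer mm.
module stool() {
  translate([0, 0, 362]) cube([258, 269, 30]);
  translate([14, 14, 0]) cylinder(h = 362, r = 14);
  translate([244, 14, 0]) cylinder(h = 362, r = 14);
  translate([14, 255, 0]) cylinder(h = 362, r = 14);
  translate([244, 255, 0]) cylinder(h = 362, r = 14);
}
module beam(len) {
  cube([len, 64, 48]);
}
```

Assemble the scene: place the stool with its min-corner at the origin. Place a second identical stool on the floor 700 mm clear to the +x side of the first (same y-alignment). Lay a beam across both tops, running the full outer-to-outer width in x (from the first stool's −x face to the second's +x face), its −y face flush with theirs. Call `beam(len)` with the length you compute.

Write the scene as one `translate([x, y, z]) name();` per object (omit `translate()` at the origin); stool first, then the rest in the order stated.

stool();
translate([958, 0, 0]) stool();
translate([0, 0, 392]) beam(1216);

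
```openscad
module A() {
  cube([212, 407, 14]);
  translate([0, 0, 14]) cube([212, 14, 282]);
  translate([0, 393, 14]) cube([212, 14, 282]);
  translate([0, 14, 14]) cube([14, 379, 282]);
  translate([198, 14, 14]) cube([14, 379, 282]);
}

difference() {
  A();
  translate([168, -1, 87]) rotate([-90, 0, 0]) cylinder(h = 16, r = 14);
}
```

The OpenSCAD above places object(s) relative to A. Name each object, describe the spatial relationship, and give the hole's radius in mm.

A is an open box. The open box has a circular hole through its front wall. The hole's radius is 14 mm.

The subtracted cylinder has r = 14 mm.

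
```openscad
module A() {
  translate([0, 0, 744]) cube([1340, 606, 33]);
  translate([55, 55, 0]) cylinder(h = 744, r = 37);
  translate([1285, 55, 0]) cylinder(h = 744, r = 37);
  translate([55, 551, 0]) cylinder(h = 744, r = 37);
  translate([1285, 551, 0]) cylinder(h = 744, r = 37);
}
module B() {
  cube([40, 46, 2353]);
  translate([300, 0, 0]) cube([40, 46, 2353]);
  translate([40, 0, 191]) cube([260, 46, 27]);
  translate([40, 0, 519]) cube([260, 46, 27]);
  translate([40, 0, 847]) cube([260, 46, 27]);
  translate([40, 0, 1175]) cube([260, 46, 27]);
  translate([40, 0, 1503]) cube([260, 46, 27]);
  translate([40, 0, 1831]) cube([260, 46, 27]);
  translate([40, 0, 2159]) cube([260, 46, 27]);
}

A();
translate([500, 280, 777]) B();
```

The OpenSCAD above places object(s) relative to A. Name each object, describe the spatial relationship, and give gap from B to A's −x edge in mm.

A is a table. B is a ladder. The ladder is on top of the table, centred. The gap from the ladder to the table's −x edge is 500 mm.

The ladder's min-x is at 500; the table's min-x is 0; gap = 500 mm.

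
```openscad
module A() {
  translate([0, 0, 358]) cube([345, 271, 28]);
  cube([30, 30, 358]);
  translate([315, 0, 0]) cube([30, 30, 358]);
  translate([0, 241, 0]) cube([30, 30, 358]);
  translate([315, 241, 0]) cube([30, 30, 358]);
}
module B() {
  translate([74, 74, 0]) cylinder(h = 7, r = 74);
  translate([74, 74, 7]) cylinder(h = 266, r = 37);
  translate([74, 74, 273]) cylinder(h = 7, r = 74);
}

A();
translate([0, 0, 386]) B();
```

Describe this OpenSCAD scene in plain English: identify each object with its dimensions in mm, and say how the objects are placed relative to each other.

A is a four-legged stool. The seat is a 345×271×28 mm slab whose top surface is at z = 386 mm; four square legs, each 30×30 mm in cross-section, run from the floor (z = 0) to the underside of the seat, each flush with a corner of the seat.

B is a spool: two coaxial disc flanges of radius 74 mm and thickness 7 mm, joined by a core cylinder of radius 37 mm and height 266 mm. The lower flange rests on z = 0 and the three cylinders share a vertical axis.

The spool is on top of the stool.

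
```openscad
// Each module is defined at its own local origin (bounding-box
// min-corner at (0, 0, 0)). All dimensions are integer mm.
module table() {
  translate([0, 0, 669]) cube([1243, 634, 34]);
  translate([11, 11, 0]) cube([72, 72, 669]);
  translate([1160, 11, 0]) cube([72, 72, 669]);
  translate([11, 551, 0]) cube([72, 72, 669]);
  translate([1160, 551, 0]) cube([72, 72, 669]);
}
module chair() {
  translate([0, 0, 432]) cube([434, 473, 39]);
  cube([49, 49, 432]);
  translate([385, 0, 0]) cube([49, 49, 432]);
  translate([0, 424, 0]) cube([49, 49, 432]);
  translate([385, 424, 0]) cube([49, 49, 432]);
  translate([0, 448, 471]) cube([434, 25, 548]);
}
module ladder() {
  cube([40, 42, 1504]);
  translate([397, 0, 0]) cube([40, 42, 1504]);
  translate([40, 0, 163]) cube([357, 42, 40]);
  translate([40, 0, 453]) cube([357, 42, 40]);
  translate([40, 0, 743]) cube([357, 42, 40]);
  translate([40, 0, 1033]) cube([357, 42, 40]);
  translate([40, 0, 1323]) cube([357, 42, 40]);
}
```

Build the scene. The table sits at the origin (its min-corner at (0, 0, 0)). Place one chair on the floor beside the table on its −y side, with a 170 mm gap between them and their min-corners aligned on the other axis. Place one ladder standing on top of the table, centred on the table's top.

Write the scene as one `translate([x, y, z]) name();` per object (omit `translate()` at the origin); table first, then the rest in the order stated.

table();
translate([0, -643, 0]) chair();
translate([403, 296, 703]) ladder();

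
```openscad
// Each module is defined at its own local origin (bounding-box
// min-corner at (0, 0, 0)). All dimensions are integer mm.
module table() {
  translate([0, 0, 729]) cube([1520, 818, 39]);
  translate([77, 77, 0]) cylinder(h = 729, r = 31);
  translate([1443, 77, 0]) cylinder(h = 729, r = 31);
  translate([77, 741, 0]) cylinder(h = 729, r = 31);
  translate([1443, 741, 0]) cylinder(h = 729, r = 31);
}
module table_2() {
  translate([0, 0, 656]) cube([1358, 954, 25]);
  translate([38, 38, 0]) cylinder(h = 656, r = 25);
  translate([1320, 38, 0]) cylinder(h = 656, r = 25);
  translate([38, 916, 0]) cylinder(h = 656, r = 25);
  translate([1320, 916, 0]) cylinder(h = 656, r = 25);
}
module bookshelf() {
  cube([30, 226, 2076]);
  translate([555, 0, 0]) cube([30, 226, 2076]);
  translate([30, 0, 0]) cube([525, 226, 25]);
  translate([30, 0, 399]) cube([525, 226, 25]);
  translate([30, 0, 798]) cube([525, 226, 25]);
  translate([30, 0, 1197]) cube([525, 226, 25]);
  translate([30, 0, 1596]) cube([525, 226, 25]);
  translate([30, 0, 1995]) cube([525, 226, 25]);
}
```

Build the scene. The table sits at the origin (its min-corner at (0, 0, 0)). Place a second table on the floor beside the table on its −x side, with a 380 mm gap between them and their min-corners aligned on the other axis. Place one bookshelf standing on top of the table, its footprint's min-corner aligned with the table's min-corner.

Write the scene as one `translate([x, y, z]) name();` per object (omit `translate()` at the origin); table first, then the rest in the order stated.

table();
translate([-1738, 0, 0]) table_2();
translate([0, 0, 768]) bookshelf();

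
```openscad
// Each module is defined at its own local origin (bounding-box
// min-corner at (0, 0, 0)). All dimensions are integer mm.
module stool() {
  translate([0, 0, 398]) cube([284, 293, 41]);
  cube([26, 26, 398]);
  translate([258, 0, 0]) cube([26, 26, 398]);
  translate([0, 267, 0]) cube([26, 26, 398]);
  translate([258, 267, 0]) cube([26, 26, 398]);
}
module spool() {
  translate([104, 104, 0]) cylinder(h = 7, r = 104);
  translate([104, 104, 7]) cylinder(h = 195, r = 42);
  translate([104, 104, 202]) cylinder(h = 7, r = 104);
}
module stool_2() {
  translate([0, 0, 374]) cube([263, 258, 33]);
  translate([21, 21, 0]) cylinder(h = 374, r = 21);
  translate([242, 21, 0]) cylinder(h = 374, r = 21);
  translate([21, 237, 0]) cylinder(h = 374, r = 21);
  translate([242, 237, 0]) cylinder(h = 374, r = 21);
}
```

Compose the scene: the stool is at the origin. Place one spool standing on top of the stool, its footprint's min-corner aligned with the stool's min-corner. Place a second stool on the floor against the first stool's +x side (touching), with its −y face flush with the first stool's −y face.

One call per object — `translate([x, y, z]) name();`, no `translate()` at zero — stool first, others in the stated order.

stool();
translate([0, 0, 439]) spool();
translate([284, 0, 0]) stool_2();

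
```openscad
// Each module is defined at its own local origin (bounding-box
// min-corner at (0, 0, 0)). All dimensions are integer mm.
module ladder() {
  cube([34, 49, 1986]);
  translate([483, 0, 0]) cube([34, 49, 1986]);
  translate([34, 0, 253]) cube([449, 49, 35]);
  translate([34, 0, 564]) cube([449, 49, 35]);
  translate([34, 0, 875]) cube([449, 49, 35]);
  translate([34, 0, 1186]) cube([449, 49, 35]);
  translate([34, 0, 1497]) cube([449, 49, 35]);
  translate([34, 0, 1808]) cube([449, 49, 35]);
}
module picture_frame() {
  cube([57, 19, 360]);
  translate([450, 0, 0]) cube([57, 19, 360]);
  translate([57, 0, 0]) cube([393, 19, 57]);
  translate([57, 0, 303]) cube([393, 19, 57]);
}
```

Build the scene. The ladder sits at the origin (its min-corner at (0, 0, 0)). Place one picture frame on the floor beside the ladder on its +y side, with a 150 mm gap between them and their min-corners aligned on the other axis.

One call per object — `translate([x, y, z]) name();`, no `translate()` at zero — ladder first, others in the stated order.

ladder();
translate([0, 199, 0]) picture_frame();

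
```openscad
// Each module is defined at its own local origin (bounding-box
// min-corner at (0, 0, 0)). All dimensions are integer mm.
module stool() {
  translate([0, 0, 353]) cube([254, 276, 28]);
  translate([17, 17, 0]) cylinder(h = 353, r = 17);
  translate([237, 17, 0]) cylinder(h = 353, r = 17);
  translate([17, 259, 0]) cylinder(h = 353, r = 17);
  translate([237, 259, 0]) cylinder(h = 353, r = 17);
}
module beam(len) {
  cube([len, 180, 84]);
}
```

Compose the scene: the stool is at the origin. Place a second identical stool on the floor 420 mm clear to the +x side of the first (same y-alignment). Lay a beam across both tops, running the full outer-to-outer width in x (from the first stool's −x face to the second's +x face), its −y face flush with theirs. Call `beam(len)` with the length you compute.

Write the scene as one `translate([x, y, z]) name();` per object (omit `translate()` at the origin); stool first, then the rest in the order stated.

stool();
translate([674, 0, 0]) stool();
translate([0, 0, 381]) beam(928);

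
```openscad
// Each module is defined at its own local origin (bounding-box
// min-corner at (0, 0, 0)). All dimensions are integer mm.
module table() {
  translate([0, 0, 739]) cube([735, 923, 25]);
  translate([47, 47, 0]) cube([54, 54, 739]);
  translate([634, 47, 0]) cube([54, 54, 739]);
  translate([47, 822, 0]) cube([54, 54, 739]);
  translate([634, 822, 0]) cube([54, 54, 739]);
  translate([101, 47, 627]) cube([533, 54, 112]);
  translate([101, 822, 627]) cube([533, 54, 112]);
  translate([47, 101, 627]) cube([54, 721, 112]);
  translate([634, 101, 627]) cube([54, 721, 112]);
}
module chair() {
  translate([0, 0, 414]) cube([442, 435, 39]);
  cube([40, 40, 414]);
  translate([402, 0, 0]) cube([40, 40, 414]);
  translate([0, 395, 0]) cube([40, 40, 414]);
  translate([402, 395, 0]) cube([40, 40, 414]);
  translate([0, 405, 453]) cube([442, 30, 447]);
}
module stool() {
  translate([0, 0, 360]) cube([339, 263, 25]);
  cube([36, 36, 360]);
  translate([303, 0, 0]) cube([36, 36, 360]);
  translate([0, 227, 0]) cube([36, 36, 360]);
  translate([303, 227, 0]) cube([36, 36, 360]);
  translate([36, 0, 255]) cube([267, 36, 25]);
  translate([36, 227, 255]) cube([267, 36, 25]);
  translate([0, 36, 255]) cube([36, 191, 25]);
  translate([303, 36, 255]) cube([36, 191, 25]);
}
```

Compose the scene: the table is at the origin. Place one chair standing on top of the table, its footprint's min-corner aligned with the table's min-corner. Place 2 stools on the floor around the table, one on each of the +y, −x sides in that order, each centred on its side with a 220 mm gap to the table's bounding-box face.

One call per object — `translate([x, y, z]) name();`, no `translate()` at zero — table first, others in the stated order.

table();
translate([0, 0, 764]) chair();
translate([198, 1143, 0]) stool();
translate([-559, 330, 0]) stool();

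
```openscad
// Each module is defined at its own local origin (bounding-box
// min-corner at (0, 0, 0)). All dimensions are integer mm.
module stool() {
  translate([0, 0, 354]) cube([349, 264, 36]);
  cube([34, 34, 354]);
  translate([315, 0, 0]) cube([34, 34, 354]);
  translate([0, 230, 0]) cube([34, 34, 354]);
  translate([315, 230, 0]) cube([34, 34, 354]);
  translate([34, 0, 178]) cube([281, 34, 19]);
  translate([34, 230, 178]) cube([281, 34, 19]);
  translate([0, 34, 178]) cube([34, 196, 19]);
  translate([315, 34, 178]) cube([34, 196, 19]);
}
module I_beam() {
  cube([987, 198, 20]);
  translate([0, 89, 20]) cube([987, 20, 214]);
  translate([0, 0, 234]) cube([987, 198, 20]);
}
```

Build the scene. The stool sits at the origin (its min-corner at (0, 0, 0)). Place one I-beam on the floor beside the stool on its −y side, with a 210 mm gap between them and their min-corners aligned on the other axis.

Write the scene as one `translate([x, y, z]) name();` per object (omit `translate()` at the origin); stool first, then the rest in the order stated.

stool();
translate([0, -408, 0]) I_beam();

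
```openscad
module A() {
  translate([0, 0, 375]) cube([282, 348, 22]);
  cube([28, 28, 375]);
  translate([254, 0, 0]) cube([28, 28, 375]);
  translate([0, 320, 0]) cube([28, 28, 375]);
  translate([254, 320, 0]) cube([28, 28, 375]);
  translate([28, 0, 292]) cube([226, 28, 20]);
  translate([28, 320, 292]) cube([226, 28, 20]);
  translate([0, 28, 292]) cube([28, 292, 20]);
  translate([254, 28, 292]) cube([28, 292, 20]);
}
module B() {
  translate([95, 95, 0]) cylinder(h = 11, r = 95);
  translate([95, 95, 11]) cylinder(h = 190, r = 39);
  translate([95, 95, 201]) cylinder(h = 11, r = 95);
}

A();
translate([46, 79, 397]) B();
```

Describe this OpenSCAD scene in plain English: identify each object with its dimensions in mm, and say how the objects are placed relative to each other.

A is a four-legged stool. The seat is a 282×348×22 mm slab whose top surface is at z = 397 mm; four square legs, each 28×28 mm in cross-section, run from the floor (z = 0) to the underside of the seat, each flush with a corner of the seat. Four stretchers, 28 mm wide and 20 mm tall, connect adjacent legs with their undersides at z = 292 mm, each running between the inner faces of the legs it joins and aligned with the legs' outer faces on the other axis.

B is a spool: two coaxial disc flanges of radius 95 mm and thickness 11 mm, joined by a core cylinder of radius 39 mm and height 190 mm. The lower flange rests on z = 0 and the three cylinders share a vertical axis.

The spool is on top of the stool, centred.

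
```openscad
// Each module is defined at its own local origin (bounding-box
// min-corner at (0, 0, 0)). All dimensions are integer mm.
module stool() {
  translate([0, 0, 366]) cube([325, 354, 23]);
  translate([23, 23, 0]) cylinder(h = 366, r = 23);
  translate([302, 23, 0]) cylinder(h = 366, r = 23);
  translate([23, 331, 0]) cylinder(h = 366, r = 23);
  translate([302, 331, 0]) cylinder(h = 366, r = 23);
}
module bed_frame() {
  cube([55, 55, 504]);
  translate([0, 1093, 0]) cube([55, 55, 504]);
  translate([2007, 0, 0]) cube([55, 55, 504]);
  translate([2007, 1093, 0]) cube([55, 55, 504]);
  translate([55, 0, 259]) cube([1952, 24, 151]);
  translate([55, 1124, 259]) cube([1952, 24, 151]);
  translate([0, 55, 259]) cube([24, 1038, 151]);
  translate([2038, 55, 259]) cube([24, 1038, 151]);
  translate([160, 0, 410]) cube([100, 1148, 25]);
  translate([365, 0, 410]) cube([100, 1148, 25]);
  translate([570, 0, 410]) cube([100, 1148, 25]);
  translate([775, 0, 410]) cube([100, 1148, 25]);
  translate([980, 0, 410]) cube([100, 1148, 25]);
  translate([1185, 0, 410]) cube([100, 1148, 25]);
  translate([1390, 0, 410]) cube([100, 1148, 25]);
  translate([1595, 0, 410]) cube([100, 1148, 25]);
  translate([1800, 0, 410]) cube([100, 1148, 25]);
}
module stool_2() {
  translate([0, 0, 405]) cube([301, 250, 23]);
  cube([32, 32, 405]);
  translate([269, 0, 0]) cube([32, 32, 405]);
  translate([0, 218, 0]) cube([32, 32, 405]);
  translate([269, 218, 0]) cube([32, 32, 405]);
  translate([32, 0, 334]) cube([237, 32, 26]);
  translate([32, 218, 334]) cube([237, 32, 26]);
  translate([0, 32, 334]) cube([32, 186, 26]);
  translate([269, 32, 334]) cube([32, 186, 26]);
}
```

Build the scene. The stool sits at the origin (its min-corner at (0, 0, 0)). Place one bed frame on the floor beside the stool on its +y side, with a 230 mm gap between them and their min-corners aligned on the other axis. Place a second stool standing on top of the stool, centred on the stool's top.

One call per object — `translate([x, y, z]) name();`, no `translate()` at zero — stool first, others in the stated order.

stool();
translate([0, 584, 0]) bed_frame();
translate([12, 52, 389]) stool_2();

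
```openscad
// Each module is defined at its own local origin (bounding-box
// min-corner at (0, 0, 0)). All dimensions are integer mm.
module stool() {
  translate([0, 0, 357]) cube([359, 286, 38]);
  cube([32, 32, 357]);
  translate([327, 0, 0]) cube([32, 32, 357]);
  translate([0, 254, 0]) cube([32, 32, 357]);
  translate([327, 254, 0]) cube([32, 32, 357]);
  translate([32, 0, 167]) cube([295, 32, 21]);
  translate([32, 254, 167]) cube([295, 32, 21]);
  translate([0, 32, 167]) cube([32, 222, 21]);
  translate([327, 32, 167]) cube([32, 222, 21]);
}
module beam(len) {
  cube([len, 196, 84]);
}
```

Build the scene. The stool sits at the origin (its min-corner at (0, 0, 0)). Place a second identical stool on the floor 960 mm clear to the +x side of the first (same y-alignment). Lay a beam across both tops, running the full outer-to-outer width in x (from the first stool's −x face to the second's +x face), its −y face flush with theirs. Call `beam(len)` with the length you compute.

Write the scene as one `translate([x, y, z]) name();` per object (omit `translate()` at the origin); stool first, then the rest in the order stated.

stool();
translate([1319, 0, 0]) stool();
translate([0, 0, 395]) beam(1678);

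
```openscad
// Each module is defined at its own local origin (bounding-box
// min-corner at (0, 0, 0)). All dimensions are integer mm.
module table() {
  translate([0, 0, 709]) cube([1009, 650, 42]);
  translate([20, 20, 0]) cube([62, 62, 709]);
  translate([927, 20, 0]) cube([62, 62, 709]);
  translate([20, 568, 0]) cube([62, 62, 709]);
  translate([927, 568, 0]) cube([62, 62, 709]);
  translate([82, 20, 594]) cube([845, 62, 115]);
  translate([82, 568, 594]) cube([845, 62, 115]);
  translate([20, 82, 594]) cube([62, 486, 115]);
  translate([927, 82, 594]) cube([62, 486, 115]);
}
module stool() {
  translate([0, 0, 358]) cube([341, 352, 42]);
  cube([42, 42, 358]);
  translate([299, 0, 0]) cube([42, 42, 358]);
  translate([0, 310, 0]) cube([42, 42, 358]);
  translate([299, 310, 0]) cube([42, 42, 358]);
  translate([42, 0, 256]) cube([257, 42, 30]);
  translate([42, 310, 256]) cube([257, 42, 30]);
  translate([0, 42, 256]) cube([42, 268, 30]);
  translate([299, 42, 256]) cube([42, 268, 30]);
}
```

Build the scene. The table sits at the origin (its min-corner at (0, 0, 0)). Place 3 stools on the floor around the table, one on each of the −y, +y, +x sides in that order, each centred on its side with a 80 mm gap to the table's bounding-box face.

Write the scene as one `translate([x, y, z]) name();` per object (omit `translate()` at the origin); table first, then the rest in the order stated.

table();
translate([334, -432, 0]) stool();
translate([334, 730, 0]) stool();
translate([1089, 149, 0]) stool();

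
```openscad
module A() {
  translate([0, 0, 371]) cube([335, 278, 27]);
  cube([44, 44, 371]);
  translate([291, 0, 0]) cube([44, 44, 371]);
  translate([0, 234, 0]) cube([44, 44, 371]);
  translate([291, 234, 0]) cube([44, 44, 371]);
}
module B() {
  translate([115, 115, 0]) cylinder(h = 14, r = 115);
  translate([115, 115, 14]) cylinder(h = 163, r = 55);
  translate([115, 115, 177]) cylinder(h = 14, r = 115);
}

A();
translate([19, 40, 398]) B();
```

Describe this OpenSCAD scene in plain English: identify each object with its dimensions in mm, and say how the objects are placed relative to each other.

A is a simple wooden stool: a rectangular seat 335 mm (x) by 278 mm (y), 27 mm thick, top face at z = 398 mm, on four square legs, each 44×44 mm in cross-section. The legs rest on z = 0, each flush with a corner of the seat.

B is a spool: two coaxial disc flanges of radius 115 mm and thickness 14 mm, joined by a core cylinder of radius 55 mm and height 163 mm. The lower flange rests on z = 0 and the three cylinders share a vertical axis.

The spool is on top of the stool.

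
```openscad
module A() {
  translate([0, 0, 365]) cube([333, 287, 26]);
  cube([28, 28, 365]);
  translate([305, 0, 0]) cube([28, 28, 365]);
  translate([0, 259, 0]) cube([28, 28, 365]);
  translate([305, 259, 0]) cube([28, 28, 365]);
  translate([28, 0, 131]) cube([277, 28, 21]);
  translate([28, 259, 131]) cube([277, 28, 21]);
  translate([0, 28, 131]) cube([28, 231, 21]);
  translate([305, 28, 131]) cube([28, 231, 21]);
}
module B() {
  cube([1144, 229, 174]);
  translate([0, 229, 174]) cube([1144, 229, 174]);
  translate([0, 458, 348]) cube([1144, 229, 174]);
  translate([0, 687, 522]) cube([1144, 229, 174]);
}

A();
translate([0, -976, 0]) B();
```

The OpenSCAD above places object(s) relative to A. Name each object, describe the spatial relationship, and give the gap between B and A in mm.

A is a stool. B is a staircase. The staircase is on the floor beside the stool on its −y side. The gap between the staircase and the stool is 60 mm.

The staircase's nearest face is 60 mm from the stool's −y face.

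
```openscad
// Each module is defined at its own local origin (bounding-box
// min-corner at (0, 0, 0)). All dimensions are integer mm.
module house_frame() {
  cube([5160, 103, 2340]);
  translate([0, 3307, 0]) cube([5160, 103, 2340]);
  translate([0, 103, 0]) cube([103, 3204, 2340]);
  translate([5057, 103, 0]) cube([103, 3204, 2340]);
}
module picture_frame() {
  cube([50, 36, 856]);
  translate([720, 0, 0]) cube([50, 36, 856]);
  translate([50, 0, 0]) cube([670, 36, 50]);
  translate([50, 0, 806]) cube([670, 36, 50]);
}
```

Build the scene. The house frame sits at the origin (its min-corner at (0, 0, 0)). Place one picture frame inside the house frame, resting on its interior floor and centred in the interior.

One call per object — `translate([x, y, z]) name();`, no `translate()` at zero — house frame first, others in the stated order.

house_frame();
translate([2195, 1687, 0]) picture_frame();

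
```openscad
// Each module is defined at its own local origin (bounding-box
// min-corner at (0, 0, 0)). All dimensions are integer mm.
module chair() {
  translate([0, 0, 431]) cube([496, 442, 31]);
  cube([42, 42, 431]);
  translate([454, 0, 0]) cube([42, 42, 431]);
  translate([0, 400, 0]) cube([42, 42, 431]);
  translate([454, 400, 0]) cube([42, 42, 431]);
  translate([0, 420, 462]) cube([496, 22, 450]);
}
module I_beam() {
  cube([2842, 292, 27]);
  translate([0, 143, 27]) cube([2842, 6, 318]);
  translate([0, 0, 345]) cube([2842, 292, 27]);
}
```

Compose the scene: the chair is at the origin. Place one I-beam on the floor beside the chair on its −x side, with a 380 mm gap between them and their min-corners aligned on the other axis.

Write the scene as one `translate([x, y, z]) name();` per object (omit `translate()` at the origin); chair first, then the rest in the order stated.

chair();
translate([-3222, 0, 0]) I_beam();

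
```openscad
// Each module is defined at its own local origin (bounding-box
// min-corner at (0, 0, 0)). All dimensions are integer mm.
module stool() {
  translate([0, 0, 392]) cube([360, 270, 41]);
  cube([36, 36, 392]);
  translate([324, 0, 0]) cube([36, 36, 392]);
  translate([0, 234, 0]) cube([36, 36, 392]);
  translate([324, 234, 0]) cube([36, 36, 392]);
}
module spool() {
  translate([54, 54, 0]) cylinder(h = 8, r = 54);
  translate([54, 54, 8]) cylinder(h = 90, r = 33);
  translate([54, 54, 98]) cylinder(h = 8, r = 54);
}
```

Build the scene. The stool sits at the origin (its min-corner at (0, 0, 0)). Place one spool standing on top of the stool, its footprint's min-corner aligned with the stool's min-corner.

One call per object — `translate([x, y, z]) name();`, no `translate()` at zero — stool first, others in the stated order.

stool();
translate([0, 0, 433]) spool();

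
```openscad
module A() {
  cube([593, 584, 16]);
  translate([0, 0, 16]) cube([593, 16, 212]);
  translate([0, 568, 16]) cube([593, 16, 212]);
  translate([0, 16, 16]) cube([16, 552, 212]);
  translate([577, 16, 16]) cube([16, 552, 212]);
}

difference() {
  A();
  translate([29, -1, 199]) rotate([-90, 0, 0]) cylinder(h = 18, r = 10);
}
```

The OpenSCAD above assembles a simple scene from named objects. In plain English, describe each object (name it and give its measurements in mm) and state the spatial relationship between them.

A is an open-topped rectangular box: outside dimensions 593×584×228 mm, with a uniform wall and base thickness of 16 mm. The base is a full 593×584 slab on the floor; four walls sit on top of the base. The front and back walls (the −y and +y sides) span the full width; the two side walls fit between them.

The open box has a circular hole of radius 10 mm through its front wall, centred at (x = 29, z = 199).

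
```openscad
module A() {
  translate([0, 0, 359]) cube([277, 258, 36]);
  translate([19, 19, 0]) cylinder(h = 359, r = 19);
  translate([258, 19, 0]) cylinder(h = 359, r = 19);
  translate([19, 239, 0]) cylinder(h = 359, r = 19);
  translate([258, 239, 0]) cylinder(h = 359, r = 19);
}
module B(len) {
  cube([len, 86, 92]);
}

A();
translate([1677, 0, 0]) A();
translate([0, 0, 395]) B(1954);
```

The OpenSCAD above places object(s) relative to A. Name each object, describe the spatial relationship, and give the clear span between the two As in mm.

Second stool starts at x = 1677; first ends at x = 277; clear span = 1677 − 277 = 1400 mm.

A is a stool. B is a beam. A beam spans the tops of two stools. The clear span between the two stools is 1400 mm.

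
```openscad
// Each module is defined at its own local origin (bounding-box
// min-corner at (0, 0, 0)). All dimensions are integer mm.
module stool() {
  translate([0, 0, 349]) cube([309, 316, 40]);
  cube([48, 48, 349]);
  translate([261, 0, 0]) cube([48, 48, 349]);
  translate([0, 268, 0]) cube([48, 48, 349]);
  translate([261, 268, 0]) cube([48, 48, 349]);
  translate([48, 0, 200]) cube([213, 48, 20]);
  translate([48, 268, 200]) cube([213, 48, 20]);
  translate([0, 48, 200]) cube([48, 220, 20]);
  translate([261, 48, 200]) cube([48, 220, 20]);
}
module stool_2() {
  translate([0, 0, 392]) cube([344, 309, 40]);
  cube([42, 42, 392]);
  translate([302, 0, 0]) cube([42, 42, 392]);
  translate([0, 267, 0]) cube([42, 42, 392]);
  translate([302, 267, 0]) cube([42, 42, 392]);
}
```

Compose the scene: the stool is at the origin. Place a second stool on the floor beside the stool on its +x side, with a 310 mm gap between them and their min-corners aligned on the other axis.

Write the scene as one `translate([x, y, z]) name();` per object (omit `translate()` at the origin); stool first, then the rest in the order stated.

stool();
translate([619, 0, 0]) stool_2();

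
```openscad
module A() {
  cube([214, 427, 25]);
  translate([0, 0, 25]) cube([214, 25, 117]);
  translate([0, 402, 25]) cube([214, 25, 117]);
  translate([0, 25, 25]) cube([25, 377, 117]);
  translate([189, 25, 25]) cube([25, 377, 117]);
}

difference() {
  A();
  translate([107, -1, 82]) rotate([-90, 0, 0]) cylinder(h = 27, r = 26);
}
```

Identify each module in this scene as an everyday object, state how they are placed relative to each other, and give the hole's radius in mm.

A is an open box. The open box has a circular hole through its front wall. The hole's radius is 26 mm.

The subtracted cylinder has r = 26 mm.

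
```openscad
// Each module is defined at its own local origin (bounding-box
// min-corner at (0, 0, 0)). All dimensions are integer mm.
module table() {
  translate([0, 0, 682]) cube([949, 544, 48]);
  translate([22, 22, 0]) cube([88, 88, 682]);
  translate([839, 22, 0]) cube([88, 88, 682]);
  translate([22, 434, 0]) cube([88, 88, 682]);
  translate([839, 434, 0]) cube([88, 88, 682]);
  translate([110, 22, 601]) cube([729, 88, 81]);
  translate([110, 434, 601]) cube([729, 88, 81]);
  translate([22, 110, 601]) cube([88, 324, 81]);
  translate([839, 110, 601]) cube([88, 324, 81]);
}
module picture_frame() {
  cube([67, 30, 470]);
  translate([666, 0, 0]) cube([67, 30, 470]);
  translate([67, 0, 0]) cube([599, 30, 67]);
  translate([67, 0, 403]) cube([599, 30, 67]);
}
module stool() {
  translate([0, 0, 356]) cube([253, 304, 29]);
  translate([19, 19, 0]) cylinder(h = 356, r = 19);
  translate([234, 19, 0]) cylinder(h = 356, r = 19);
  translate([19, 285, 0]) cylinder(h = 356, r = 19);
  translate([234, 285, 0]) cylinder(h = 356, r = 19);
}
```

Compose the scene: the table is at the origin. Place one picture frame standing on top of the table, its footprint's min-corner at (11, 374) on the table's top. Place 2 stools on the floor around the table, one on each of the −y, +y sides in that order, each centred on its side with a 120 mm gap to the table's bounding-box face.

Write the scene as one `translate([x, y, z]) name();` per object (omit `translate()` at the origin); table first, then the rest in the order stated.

table();
translate([11, 374, 730]) picture_frame();
translate([348, -424, 0]) stool();
translate([348, 664, 0]) stool();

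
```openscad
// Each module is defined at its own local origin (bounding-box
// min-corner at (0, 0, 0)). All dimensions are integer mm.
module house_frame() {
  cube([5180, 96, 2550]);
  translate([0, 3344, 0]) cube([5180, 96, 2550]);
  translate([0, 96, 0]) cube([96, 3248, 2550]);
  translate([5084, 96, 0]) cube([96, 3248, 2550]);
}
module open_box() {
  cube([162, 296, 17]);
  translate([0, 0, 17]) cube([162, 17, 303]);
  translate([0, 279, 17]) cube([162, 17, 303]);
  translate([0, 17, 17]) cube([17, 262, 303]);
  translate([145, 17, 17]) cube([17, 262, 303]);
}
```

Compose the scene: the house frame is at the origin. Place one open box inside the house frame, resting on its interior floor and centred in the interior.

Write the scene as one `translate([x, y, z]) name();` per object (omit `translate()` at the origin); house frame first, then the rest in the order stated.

house_frame();
translate([2509, 1572, 0]) open_box();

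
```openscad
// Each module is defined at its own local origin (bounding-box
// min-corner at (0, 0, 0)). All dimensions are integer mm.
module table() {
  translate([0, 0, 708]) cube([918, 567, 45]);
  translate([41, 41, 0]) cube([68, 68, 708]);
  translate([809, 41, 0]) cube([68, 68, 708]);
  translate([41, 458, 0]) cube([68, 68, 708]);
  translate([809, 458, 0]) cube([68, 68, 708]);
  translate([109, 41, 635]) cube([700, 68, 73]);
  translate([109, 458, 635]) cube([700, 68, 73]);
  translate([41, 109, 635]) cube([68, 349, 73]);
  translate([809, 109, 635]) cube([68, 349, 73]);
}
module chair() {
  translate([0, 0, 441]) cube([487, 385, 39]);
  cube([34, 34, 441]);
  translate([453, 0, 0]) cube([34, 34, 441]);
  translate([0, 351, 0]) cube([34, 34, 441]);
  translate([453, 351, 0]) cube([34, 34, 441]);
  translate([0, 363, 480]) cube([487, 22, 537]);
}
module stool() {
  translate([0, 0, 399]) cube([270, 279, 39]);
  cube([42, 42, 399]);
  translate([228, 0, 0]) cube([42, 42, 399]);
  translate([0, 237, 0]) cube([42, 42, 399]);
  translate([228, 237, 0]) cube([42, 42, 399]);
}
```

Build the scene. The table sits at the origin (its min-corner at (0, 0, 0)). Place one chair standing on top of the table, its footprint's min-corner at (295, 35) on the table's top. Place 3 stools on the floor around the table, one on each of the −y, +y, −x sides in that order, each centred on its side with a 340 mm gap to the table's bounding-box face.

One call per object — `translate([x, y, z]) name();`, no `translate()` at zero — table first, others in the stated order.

table();
translate([295, 35, 753]) chair();
translate([324, -619, 0]) stool();
translate([324, 907, 0]) stool();
translate([-610, 144, 0]) stool();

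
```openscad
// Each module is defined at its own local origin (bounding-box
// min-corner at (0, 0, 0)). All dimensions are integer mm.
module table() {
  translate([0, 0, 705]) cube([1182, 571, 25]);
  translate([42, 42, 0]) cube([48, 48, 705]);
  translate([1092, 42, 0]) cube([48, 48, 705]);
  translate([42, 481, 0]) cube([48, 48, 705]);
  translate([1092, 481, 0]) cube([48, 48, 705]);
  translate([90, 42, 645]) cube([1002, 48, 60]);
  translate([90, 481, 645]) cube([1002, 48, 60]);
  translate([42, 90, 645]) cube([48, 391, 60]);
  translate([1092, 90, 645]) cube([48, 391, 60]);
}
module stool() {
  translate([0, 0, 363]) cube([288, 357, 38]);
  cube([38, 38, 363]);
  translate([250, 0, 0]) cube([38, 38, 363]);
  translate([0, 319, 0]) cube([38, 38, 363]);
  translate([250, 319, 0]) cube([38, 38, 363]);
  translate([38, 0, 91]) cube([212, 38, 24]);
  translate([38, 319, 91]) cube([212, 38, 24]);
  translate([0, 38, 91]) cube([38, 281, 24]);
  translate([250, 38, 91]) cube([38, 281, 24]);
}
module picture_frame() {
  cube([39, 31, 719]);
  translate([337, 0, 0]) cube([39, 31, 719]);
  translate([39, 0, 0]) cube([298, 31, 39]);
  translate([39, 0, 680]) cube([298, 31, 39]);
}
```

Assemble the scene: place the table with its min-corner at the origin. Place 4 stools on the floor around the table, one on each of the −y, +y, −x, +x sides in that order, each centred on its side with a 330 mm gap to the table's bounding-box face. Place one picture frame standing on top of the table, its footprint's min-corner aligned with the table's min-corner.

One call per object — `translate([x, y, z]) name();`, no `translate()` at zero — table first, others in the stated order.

table();
translate([447, -687, 0]) stool();
translate([447, 901, 0]) stool();
translate([-618, 107, 0]) stool();
translate([1512, 107, 0]) stool();
translate([0, 0, 730]) picture_frame();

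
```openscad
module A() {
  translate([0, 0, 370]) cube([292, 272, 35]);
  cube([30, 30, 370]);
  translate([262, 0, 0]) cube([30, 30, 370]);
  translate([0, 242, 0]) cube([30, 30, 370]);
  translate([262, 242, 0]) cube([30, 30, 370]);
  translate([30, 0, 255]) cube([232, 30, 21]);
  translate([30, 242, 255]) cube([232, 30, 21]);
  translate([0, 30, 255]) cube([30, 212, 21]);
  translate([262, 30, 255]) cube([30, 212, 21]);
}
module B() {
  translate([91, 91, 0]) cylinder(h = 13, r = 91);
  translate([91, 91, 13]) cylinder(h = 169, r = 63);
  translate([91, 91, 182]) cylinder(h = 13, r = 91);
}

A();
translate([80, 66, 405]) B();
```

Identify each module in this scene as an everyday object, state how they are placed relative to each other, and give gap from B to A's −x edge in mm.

The spool's min-x is at 80; the stool's min-x is 0; gap = 80 mm.

A is a stool. B is a spool. The spool is on top of the stool. The gap from the spool to the stool's −x edge is 80 mm.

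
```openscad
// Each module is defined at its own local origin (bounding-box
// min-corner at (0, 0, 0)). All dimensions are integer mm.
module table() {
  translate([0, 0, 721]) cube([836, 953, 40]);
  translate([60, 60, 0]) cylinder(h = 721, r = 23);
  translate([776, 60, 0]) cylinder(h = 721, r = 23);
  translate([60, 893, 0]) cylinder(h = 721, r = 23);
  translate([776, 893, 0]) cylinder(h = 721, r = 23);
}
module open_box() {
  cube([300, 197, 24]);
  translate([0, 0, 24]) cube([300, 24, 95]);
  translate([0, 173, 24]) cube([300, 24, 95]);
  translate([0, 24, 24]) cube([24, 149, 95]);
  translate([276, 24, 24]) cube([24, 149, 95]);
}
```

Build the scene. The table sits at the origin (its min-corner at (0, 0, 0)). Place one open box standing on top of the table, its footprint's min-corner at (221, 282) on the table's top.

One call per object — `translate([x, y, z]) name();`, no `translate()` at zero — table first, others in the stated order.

table();
translate([221, 282, 761]) open_box();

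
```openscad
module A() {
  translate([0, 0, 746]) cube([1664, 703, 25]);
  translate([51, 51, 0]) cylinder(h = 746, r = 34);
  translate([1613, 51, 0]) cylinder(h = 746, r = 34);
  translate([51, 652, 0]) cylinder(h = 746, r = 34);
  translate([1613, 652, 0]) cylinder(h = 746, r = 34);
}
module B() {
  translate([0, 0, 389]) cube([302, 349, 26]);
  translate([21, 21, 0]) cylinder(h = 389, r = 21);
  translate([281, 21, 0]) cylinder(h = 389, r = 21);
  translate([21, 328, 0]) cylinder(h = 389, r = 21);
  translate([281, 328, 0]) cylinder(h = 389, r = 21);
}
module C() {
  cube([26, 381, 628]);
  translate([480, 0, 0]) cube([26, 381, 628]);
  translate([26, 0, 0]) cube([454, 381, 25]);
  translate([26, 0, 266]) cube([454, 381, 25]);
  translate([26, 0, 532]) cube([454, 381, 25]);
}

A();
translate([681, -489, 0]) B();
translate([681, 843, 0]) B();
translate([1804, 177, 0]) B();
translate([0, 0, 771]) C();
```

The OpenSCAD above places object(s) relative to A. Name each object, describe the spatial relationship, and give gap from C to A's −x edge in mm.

The bookshelf's min-x is at 0; the table's min-x is 0; gap = 0 mm.

A is a table. B is a stool. C is a bookshelf. Three stools sit around the table at the −y, +y, +x sides. The bookshelf is on top of the table. The gap from the bookshelf to the table's −x edge is 0 mm.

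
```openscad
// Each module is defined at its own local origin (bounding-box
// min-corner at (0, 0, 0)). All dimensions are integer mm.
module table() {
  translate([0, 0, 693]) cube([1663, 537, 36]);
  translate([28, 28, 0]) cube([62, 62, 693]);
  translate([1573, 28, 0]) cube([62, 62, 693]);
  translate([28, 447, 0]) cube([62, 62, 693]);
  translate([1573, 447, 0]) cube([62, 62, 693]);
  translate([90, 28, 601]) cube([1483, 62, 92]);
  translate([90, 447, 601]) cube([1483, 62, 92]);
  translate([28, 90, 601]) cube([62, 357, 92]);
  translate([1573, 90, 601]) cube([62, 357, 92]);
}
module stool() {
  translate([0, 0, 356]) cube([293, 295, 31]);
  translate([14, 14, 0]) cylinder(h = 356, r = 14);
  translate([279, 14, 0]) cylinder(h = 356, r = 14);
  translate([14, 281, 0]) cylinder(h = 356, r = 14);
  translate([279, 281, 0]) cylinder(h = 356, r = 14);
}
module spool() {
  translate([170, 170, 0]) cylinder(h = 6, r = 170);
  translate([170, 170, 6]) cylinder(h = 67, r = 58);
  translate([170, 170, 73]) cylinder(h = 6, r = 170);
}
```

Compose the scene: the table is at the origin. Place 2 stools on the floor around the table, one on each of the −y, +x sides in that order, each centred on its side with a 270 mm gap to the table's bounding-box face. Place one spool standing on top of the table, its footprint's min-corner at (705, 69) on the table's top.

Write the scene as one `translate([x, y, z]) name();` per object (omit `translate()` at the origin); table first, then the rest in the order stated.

table();
translate([685, -565, 0]) stool();
translate([1933, 121, 0]) stool();
translate([705, 69, 729]) spool();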